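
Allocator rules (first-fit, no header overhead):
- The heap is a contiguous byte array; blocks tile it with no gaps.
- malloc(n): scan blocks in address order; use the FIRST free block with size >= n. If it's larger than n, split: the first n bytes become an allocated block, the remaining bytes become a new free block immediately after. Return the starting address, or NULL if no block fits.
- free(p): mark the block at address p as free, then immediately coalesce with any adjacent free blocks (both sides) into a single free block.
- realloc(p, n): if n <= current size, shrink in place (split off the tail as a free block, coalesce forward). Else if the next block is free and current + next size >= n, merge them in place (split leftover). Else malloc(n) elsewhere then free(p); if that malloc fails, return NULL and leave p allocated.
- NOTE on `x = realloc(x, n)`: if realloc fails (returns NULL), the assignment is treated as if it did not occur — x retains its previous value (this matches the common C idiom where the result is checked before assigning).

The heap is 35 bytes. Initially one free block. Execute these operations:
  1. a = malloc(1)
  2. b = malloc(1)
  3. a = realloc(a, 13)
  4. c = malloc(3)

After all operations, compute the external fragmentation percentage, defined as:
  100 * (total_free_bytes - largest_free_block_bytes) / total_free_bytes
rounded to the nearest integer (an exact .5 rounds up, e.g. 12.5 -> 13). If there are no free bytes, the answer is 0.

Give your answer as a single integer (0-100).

Op 1: a = malloc(1) -> a = 0; heap: [0-0 ALLOC][1-34 FREE]
Op 2: b = malloc(1) -> b = 1; heap: [0-0 ALLOC][1-1 ALLOC][2-34 FREE]
Op 3: a = realloc(a, 13) -> a = 2; heap: [0-0 FREE][1-1 ALLOC][2-14 ALLOC][15-34 FREE]
Op 4: c = malloc(3) -> c = 15; heap: [0-0 FREE][1-1 ALLOC][2-14 ALLOC][15-17 ALLOC][18-34 FREE]
Free blocks: [1 17] total_free=18 largest=17 -> 100*(18-17)/18 = 100/18 ≈ 5.556 -> rounds to 6

Answer: 6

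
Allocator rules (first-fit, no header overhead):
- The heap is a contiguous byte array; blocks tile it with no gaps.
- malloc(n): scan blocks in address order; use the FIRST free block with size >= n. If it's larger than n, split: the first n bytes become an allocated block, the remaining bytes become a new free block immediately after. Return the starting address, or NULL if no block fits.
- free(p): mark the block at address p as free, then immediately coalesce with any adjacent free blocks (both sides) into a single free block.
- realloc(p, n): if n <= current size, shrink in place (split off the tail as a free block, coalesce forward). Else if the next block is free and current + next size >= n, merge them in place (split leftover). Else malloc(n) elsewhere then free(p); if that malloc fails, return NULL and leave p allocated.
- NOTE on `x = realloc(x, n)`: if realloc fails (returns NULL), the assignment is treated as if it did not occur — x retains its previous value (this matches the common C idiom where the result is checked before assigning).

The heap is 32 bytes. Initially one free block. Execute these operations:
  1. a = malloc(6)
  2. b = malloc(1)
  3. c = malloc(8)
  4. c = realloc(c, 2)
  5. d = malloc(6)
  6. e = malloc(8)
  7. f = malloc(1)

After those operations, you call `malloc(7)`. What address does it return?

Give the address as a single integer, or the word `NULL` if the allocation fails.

Answer: 24

Derivation:
Op 1: a = malloc(6) -> a = 0; heap: [0-5 ALLOC][6-31 FREE]
Op 2: b = malloc(1) -> b = 6; heap: [0-5 ALLOC][6-6 ALLOC][7-31 FREE]
Op 3: c = malloc(8) -> c = 7; heap: [0-5 ALLOC][6-6 ALLOC][7-14 ALLOC][15-31 FREE]
Op 4: c = realloc(c, 2) -> c = 7; heap: [0-5 ALLOC][6-6 ALLOC][7-8 ALLOC][9-31 FREE]
Op 5: d = malloc(6) -> d = 9; heap: [0-5 ALLOC][6-6 ALLOC][7-8 ALLOC][9-14 ALLOC][15-31 FREE]
Op 6: e = malloc(8) -> e = 15; heap: [0-5 ALLOC][6-6 ALLOC][7-8 ALLOC][9-14 ALLOC][15-22 ALLOC][23-31 FREE]
Op 7: f = malloc(1) -> f = 23; heap: [0-5 ALLOC][6-6 ALLOC][7-8 ALLOC][9-14 ALLOC][15-22 ALLOC][23-23 ALLOC][24-31 FREE]
malloc(7): first-fit scan over [0-5 ALLOC][6-6 ALLOC][7-8 ALLOC][9-14 ALLOC][15-22 ALLOC][23-23 ALLOC][24-31 FREE] -> 24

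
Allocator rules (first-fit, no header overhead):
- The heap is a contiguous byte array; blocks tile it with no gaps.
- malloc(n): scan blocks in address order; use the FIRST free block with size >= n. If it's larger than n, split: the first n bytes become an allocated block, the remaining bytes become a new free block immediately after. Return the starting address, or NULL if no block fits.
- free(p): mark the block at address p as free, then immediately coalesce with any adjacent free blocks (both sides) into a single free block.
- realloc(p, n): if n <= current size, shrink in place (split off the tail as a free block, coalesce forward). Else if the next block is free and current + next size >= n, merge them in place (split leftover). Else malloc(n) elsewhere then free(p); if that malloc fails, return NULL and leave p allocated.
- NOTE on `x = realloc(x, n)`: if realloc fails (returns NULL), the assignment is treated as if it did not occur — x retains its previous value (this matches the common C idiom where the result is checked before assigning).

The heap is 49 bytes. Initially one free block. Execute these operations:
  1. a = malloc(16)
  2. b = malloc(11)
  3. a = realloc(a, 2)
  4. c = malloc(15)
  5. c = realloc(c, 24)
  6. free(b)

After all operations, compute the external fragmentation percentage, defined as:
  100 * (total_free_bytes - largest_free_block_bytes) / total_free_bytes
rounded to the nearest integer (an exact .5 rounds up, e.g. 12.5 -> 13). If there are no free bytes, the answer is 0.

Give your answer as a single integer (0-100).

Op 1: a = malloc(16) -> a = 0; heap: [0-15 ALLOC][16-48 FREE]
Op 2: b = malloc(11) -> b = 16; heap: [0-15 ALLOC][16-26 ALLOC][27-48 FREE]
Op 3: a = realloc(a, 2) -> a = 0; heap: [0-1 ALLOC][2-15 FREE][16-26 ALLOC][27-48 FREE]
Op 4: c = malloc(15) -> c = 27; heap: [0-1 ALLOC][2-15 FREE][16-26 ALLOC][27-41 ALLOC][42-48 FREE]
Op 5: c = realloc(c, 24) -> NULL (c unchanged); heap: [0-1 ALLOC][2-15 FREE][16-26 ALLOC][27-41 ALLOC][42-48 FREE]
Op 6: free(b) -> (freed b); heap: [0-1 ALLOC][2-26 FREE][27-41 ALLOC][42-48 FREE]
Free blocks: [25 7] total_free=32 largest=25 -> 100*(32-25)/32 = 700/32 = 21.875 -> rounds to 22

Answer: 22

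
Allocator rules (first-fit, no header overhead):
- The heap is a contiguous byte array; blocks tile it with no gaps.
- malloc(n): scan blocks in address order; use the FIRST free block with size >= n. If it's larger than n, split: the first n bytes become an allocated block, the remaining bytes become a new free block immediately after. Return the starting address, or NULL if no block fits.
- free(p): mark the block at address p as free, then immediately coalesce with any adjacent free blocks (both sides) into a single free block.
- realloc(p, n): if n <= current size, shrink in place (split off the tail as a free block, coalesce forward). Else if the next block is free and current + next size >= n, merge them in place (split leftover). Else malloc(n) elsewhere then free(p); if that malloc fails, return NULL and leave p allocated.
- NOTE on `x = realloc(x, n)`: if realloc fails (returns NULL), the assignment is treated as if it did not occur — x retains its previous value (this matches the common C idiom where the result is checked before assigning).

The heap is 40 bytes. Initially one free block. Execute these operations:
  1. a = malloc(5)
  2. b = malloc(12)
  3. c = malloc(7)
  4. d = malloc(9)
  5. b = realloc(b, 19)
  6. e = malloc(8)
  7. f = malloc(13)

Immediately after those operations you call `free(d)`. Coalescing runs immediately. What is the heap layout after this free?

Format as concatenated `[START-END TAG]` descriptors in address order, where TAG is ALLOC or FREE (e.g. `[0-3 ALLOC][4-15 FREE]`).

Answer: [0-4 ALLOC][5-16 ALLOC][17-23 ALLOC][24-39 FREE]

Derivation:
Op 1: a = malloc(5) -> a = 0; heap: [0-4 ALLOC][5-39 FREE]
Op 2: b = malloc(12) -> b = 5; heap: [0-4 ALLOC][5-16 ALLOC][17-39 FREE]
Op 3: c = malloc(7) -> c = 17; heap: [0-4 ALLOC][5-16 ALLOC][17-23 ALLOC][24-39 FREE]
Op 4: d = malloc(9) -> d = 24; heap: [0-4 ALLOC][5-16 ALLOC][17-23 ALLOC][24-32 ALLOC][33-39 FREE]
Op 5: b = realloc(b, 19) -> NULL (b unchanged); heap: [0-4 ALLOC][5-16 ALLOC][17-23 ALLOC][24-32 ALLOC][33-39 FREE]
Op 6: e = malloc(8) -> e = NULL; heap: [0-4 ALLOC][5-16 ALLOC][17-23 ALLOC][24-32 ALLOC][33-39 FREE]
Op 7: f = malloc(13) -> f = NULL; heap: [0-4 ALLOC][5-16 ALLOC][17-23 ALLOC][24-32 ALLOC][33-39 FREE]
free(d): d = 24 -> block [24-32 ALLOC]; mark free, coalesce with adjacent free neighbors -> [0-4 ALLOC][5-16 ALLOC][17-23 ALLOC][24-39 FREE]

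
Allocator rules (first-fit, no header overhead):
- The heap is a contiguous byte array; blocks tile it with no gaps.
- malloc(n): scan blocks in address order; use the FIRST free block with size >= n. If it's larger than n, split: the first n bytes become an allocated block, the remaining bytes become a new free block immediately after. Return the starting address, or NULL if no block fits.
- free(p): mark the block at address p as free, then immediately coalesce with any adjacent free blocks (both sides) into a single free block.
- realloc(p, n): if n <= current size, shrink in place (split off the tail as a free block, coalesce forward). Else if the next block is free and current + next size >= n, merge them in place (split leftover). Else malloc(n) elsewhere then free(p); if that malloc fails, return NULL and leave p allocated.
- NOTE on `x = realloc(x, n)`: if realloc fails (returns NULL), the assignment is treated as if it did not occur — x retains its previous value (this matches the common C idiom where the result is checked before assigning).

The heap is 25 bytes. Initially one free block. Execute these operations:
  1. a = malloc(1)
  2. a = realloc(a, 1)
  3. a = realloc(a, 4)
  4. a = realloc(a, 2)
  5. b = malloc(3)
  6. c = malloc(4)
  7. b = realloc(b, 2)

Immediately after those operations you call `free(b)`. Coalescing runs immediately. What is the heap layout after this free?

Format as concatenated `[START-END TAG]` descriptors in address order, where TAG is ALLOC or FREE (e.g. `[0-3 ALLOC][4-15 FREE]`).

Answer: [0-1 ALLOC][2-4 FREE][5-8 ALLOC][9-24 FREE]

Derivation:
Op 1: a = malloc(1) -> a = 0; heap: [0-0 ALLOC][1-24 FREE]
Op 2: a = realloc(a, 1) -> a = 0; heap: [0-0 ALLOC][1-24 FREE]
Op 3: a = realloc(a, 4) -> a = 0; heap: [0-3 ALLOC][4-24 FREE]
Op 4: a = realloc(a, 2) -> a = 0; heap: [0-1 ALLOC][2-24 FREE]
Op 5: b = malloc(3) -> b = 2; heap: [0-1 ALLOC][2-4 ALLOC][5-24 FREE]
Op 6: c = malloc(4) -> c = 5; heap: [0-1 ALLOC][2-4 ALLOC][5-8 ALLOC][9-24 FREE]
Op 7: b = realloc(b, 2) -> b = 2; heap: [0-1 ALLOC][2-3 ALLOC][4-4 FREE][5-8 ALLOC][9-24 FREE]
free(b): b = 2 -> block [2-3 ALLOC]; mark free, coalesce with adjacent free neighbors -> [0-1 ALLOC][2-4 FREE][5-8 ALLOC][9-24 FREE]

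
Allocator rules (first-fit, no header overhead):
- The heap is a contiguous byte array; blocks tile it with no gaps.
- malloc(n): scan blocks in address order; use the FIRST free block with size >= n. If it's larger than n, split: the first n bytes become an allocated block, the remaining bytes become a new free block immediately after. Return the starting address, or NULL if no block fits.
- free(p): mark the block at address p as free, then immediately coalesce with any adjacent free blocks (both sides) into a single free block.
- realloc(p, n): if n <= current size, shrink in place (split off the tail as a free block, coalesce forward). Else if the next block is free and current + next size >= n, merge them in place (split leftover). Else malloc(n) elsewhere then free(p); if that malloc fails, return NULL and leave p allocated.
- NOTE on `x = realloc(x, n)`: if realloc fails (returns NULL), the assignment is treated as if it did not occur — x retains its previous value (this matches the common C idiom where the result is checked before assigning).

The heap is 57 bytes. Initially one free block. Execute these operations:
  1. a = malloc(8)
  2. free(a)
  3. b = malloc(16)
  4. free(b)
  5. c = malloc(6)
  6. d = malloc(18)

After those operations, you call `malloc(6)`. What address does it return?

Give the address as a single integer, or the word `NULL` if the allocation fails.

Answer: 24

Derivation:
Op 1: a = malloc(8) -> a = 0; heap: [0-7 ALLOC][8-56 FREE]
Op 2: free(a) -> (freed a); heap: [0-56 FREE]
Op 3: b = malloc(16) -> b = 0; heap: [0-15 ALLOC][16-56 FREE]
Op 4: free(b) -> (freed b); heap: [0-56 FREE]
Op 5: c = malloc(6) -> c = 0; heap: [0-5 ALLOC][6-56 FREE]
Op 6: d = malloc(18) -> d = 6; heap: [0-5 ALLOC][6-23 ALLOC][24-56 FREE]
malloc(6): first-fit scan over [0-5 ALLOC][6-23 ALLOC][24-56 FREE] -> 24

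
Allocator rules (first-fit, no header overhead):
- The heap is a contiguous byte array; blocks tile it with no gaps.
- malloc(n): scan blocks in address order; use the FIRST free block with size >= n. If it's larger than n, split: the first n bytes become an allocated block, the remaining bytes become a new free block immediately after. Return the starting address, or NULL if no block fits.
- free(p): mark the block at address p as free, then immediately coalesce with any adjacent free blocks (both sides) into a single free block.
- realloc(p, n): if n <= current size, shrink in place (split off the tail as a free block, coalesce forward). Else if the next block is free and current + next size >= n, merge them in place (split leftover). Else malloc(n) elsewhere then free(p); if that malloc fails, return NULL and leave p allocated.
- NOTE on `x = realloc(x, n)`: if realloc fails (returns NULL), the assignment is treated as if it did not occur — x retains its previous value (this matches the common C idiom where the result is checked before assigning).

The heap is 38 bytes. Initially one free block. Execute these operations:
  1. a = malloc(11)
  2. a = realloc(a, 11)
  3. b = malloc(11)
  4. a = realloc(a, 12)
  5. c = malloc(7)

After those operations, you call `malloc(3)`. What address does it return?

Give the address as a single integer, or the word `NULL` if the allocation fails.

Op 1: a = malloc(11) -> a = 0; heap: [0-10 ALLOC][11-37 FREE]
Op 2: a = realloc(a, 11) -> a = 0; heap: [0-10 ALLOC][11-37 FREE]
Op 3: b = malloc(11) -> b = 11; heap: [0-10 ALLOC][11-21 ALLOC][22-37 FREE]
Op 4: a = realloc(a, 12) -> a = 22; heap: [0-10 FREE][11-21 ALLOC][22-33 ALLOC][34-37 FREE]
Op 5: c = malloc(7) -> c = 0; heap: [0-6 ALLOC][7-10 FREE][11-21 ALLOC][22-33 ALLOC][34-37 FREE]
malloc(3): first-fit scan over [0-6 ALLOC][7-10 FREE][11-21 ALLOC][22-33 ALLOC][34-37 FREE] -> 7

Answer: 7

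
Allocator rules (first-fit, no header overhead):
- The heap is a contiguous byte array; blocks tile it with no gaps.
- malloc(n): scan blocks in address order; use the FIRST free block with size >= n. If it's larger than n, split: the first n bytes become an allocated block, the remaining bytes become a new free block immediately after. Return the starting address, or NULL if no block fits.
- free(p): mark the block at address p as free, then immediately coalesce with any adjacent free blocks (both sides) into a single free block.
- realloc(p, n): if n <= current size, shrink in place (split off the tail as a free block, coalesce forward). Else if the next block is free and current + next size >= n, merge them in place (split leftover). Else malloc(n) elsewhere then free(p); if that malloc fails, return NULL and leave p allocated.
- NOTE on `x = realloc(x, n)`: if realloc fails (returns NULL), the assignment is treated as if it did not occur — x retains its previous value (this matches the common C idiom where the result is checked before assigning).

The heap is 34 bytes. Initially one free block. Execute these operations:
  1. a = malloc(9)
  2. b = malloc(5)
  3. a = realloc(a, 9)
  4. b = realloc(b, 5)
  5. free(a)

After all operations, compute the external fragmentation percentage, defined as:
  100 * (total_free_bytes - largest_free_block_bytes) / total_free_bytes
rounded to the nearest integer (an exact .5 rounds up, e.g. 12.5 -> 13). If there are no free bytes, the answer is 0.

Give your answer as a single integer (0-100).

Op 1: a = malloc(9) -> a = 0; heap: [0-8 ALLOC][9-33 FREE]
Op 2: b = malloc(5) -> b = 9; heap: [0-8 ALLOC][9-13 ALLOC][14-33 FREE]
Op 3: a = realloc(a, 9) -> a = 0; heap: [0-8 ALLOC][9-13 ALLOC][14-33 FREE]
Op 4: b = realloc(b, 5) -> b = 9; heap: [0-8 ALLOC][9-13 ALLOC][14-33 FREE]
Op 5: free(a) -> (freed a); heap: [0-8 FREE][9-13 ALLOC][14-33 FREE]
Free blocks: [9 20] total_free=29 largest=20 -> 100*(29-20)/29 = 900/29 ≈ 31.034 -> rounds to 31

Answer: 31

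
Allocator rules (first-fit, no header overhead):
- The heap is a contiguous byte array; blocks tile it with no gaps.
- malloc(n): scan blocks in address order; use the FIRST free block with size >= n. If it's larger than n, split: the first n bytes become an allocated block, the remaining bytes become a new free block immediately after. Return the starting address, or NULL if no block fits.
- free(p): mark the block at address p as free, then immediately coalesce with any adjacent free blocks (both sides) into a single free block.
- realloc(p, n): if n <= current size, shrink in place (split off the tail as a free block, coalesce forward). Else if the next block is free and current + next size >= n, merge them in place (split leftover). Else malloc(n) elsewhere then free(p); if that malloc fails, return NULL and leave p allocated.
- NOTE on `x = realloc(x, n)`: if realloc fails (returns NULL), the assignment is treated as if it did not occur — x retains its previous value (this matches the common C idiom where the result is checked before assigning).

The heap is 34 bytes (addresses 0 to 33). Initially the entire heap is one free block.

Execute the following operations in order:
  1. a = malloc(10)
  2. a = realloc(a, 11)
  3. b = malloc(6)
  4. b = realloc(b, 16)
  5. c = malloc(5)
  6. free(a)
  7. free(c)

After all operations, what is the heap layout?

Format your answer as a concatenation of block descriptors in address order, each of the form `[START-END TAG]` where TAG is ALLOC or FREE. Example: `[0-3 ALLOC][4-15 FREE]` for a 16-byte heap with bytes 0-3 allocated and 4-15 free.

Answer: [0-10 FREE][11-26 ALLOC][27-33 FREE]

Derivation:
Op 1: a = malloc(10) -> a = 0; heap: [0-9 ALLOC][10-33 FREE]
Op 2: a = realloc(a, 11) -> a = 0; heap: [0-10 ALLOC][11-33 FREE]
Op 3: b = malloc(6) -> b = 11; heap: [0-10 ALLOC][11-16 ALLOC][17-33 FREE]
Op 4: b = realloc(b, 16) -> b = 11; heap: [0-10 ALLOC][11-26 ALLOC][27-33 FREE]
Op 5: c = malloc(5) -> c = 27; heap: [0-10 ALLOC][11-26 ALLOC][27-31 ALLOC][32-33 FREE]
Op 6: free(a) -> (freed a); heap: [0-10 FREE][11-26 ALLOC][27-31 ALLOC][32-33 FREE]
Op 7: free(c) -> (freed c); heap: [0-10 FREE][11-26 ALLOC][27-33 FREE]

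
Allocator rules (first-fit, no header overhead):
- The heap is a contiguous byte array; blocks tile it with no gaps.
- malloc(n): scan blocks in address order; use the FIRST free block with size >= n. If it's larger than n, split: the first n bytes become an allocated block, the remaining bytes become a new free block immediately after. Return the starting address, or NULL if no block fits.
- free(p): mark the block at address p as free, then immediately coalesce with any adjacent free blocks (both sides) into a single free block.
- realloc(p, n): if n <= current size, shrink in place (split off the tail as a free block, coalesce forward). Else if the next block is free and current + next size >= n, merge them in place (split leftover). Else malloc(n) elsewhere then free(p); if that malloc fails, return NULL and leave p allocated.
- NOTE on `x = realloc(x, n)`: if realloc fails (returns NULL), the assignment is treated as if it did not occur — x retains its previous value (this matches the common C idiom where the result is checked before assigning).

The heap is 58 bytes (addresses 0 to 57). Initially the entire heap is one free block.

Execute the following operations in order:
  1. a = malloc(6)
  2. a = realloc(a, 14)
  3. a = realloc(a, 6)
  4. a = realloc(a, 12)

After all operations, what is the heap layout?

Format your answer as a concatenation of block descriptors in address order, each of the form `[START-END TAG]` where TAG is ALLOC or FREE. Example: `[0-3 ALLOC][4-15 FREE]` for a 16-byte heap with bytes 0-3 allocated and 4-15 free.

Op 1: a = malloc(6) -> a = 0; heap: [0-5 ALLOC][6-57 FREE]
Op 2: a = realloc(a, 14) -> a = 0; heap: [0-13 ALLOC][14-57 FREE]
Op 3: a = realloc(a, 6) -> a = 0; heap: [0-5 ALLOC][6-57 FREE]
Op 4: a = realloc(a, 12) -> a = 0; heap: [0-11 ALLOC][12-57 FREE]

Answer: [0-11 ALLOC][12-57 FREE]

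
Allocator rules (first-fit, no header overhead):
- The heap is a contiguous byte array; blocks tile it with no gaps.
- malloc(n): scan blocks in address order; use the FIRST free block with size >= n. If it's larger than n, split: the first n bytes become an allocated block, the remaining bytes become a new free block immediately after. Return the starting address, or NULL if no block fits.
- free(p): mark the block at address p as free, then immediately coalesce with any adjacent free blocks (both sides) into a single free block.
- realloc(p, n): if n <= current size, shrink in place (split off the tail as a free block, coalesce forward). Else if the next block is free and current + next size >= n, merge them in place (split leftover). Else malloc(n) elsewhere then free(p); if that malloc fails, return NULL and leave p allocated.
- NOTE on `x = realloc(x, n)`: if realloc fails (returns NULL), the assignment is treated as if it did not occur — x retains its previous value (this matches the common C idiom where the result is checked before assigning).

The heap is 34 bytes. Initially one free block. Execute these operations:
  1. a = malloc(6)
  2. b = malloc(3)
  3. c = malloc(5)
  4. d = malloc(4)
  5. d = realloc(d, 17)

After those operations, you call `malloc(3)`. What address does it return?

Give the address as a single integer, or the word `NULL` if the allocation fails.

Op 1: a = malloc(6) -> a = 0; heap: [0-5 ALLOC][6-33 FREE]
Op 2: b = malloc(3) -> b = 6; heap: [0-5 ALLOC][6-8 ALLOC][9-33 FREE]
Op 3: c = malloc(5) -> c = 9; heap: [0-5 ALLOC][6-8 ALLOC][9-13 ALLOC][14-33 FREE]
Op 4: d = malloc(4) -> d = 14; heap: [0-5 ALLOC][6-8 ALLOC][9-13 ALLOC][14-17 ALLOC][18-33 FREE]
Op 5: d = realloc(d, 17) -> d = 14; heap: [0-5 ALLOC][6-8 ALLOC][9-13 ALLOC][14-30 ALLOC][31-33 FREE]
malloc(3): first-fit scan over [0-5 ALLOC][6-8 ALLOC][9-13 ALLOC][14-30 ALLOC][31-33 FREE] -> 31

Answer: 31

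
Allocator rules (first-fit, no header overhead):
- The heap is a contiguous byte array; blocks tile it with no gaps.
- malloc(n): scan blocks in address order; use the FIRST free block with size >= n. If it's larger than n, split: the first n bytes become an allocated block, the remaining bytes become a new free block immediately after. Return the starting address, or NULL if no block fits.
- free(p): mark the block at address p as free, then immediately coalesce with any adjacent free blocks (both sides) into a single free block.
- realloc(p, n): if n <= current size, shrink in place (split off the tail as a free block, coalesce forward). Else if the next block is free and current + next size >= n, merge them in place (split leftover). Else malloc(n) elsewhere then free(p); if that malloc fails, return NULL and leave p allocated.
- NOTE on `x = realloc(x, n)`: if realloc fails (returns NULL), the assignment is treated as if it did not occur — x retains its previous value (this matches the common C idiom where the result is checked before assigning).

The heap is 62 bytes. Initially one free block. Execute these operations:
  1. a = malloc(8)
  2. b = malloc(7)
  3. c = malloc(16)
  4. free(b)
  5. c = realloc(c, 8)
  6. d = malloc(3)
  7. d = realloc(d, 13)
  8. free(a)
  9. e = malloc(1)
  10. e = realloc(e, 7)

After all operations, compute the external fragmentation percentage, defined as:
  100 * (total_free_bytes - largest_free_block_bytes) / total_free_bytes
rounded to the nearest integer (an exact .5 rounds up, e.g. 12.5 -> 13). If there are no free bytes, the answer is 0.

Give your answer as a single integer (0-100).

Op 1: a = malloc(8) -> a = 0; heap: [0-7 ALLOC][8-61 FREE]
Op 2: b = malloc(7) -> b = 8; heap: [0-7 ALLOC][8-14 ALLOC][15-61 FREE]
Op 3: c = malloc(16) -> c = 15; heap: [0-7 ALLOC][8-14 ALLOC][15-30 ALLOC][31-61 FREE]
Op 4: free(b) -> (freed b); heap: [0-7 ALLOC][8-14 FREE][15-30 ALLOC][31-61 FREE]
Op 5: c = realloc(c, 8) -> c = 15; heap: [0-7 ALLOC][8-14 FREE][15-22 ALLOC][23-61 FREE]
Op 6: d = malloc(3) -> d = 8; heap: [0-7 ALLOC][8-10 ALLOC][11-14 FREE][15-22 ALLOC][23-61 FREE]
Op 7: d = realloc(d, 13) -> d = 23; heap: [0-7 ALLOC][8-14 FREE][15-22 ALLOC][23-35 ALLOC][36-61 FREE]
Op 8: free(a) -> (freed a); heap: [0-14 FREE][15-22 ALLOC][23-35 ALLOC][36-61 FREE]
Op 9: e = malloc(1) -> e = 0; heap: [0-0 ALLOC][1-14 FREE][15-22 ALLOC][23-35 ALLOC][36-61 FREE]
Op 10: e = realloc(e, 7) -> e = 0; heap: [0-6 ALLOC][7-14 FREE][15-22 ALLOC][23-35 ALLOC][36-61 FREE]
Free blocks: [8 26] total_free=34 largest=26 -> 100*(34-26)/34 = 800/34 ≈ 23.529 -> rounds to 24

Answer: 24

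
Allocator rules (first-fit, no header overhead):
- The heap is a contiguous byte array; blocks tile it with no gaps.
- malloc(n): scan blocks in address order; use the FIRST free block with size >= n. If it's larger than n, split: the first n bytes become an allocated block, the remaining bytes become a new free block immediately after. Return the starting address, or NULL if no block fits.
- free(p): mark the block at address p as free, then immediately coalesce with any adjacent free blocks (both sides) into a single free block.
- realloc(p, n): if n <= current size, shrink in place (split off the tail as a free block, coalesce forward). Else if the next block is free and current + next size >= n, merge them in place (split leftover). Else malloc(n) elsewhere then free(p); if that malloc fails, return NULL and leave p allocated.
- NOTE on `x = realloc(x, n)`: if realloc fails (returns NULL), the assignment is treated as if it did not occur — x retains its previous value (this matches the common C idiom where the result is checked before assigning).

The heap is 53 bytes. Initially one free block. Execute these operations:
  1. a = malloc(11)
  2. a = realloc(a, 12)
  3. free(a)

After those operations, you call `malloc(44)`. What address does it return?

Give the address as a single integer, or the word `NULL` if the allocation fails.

Answer: 0

Derivation:
Op 1: a = malloc(11) -> a = 0; heap: [0-10 ALLOC][11-52 FREE]
Op 2: a = realloc(a, 12) -> a = 0; heap: [0-11 ALLOC][12-52 FREE]
Op 3: free(a) -> (freed a); heap: [0-52 FREE]
malloc(44): first-fit scan over [0-52 FREE] -> 0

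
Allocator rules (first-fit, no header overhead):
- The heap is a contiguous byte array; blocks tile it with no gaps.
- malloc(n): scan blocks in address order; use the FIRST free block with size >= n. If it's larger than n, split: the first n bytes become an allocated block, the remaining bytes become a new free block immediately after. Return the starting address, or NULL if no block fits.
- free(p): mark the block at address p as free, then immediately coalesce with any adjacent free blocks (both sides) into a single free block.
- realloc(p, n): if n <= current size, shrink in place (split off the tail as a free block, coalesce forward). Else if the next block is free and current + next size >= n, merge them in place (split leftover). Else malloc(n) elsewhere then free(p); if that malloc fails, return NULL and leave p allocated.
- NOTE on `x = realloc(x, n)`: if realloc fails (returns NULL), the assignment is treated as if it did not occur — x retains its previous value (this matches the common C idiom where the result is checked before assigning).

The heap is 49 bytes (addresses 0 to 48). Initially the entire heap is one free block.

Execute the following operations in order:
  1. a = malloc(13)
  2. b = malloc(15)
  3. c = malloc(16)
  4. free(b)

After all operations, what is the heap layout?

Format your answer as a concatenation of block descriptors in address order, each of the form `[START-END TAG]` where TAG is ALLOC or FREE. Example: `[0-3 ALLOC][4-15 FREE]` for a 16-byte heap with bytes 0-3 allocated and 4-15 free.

Answer: [0-12 ALLOC][13-27 FREE][28-43 ALLOC][44-48 FREE]

Derivation:
Op 1: a = malloc(13) -> a = 0; heap: [0-12 ALLOC][13-48 FREE]
Op 2: b = malloc(15) -> b = 13; heap: [0-12 ALLOC][13-27 ALLOC][28-48 FREE]
Op 3: c = malloc(16) -> c = 28; heap: [0-12 ALLOC][13-27 ALLOC][28-43 ALLOC][44-48 FREE]
Op 4: free(b) -> (freed b); heap: [0-12 ALLOC][13-27 FREE][28-43 ALLOC][44-48 FREE]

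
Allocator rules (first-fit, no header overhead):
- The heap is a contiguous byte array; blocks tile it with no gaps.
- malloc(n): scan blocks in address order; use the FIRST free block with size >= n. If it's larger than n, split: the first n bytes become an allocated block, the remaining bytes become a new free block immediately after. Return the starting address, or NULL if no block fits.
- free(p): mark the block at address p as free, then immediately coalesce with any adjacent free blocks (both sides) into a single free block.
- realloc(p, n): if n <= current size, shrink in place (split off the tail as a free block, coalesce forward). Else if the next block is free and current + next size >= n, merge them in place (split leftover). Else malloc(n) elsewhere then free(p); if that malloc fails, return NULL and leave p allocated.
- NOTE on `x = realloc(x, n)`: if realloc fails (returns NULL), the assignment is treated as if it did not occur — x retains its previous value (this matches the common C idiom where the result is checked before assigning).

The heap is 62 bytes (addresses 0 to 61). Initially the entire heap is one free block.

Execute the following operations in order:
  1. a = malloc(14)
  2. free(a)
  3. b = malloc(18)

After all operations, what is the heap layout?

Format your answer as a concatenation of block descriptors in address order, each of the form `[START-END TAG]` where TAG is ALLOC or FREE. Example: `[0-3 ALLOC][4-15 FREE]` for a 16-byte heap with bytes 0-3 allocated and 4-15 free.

Answer: [0-17 ALLOC][18-61 FREE]

Derivation:
Op 1: a = malloc(14) -> a = 0; heap: [0-13 ALLOC][14-61 FREE]
Op 2: free(a) -> (freed a); heap: [0-61 FREE]
Op 3: b = malloc(18) -> b = 0; heap: [0-17 ALLOC][18-61 FREE]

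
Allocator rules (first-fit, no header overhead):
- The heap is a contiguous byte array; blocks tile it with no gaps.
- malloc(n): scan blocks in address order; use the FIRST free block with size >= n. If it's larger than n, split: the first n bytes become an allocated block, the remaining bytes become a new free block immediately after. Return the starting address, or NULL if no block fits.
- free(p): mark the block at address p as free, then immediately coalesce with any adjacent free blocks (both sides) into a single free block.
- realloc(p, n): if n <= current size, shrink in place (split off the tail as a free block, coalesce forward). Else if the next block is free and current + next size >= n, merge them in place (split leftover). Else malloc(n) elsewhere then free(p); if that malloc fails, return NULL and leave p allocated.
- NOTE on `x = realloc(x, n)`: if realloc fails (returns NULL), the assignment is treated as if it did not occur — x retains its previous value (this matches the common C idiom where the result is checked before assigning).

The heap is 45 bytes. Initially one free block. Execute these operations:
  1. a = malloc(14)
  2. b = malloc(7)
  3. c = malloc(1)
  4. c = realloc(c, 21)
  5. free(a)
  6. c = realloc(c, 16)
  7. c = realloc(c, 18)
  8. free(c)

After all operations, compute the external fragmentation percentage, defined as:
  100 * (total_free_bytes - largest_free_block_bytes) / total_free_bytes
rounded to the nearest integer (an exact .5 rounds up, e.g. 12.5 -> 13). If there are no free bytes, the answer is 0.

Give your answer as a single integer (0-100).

Op 1: a = malloc(14) -> a = 0; heap: [0-13 ALLOC][14-44 FREE]
Op 2: b = malloc(7) -> b = 14; heap: [0-13 ALLOC][14-20 ALLOC][21-44 FREE]
Op 3: c = malloc(1) -> c = 21; heap: [0-13 ALLOC][14-20 ALLOC][21-21 ALLOC][22-44 FREE]
Op 4: c = realloc(c, 21) -> c = 21; heap: [0-13 ALLOC][14-20 ALLOC][21-41 ALLOC][42-44 FREE]
Op 5: free(a) -> (freed a); heap: [0-13 FREE][14-20 ALLOC][21-41 ALLOC][42-44 FREE]
Op 6: c = realloc(c, 16) -> c = 21; heap: [0-13 FREE][14-20 ALLOC][21-36 ALLOC][37-44 FREE]
Op 7: c = realloc(c, 18) -> c = 21; heap: [0-13 FREE][14-20 ALLOC][21-38 ALLOC][39-44 FREE]
Op 8: free(c) -> (freed c); heap: [0-13 FREE][14-20 ALLOC][21-44 FREE]
Free blocks: [14 24] total_free=38 largest=24 -> 100*(38-24)/38 = 1400/38 ≈ 36.842 -> rounds to 37

Answer: 37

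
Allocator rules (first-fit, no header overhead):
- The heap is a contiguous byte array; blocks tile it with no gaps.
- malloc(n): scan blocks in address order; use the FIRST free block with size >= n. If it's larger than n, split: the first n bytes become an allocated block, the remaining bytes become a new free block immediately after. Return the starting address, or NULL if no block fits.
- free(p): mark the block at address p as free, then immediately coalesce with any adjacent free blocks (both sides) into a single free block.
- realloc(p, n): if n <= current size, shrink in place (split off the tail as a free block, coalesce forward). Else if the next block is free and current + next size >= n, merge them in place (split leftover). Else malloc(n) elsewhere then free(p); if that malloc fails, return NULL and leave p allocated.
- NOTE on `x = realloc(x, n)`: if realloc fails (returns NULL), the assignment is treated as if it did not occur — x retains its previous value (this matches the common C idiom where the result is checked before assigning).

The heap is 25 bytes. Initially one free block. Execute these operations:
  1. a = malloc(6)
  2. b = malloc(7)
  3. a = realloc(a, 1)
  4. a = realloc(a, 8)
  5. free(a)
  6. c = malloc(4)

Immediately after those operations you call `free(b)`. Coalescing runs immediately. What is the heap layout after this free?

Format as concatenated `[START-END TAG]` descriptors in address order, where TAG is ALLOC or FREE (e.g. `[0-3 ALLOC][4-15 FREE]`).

Answer: [0-3 ALLOC][4-24 FREE]

Derivation:
Op 1: a = malloc(6) -> a = 0; heap: [0-5 ALLOC][6-24 FREE]
Op 2: b = malloc(7) -> b = 6; heap: [0-5 ALLOC][6-12 ALLOC][13-24 FREE]
Op 3: a = realloc(a, 1) -> a = 0; heap: [0-0 ALLOC][1-5 FREE][6-12 ALLOC][13-24 FREE]
Op 4: a = realloc(a, 8) -> a = 13; heap: [0-5 FREE][6-12 ALLOC][13-20 ALLOC][21-24 FREE]
Op 5: free(a) -> (freed a); heap: [0-5 FREE][6-12 ALLOC][13-24 FREE]
Op 6: c = malloc(4) -> c = 0; heap: [0-3 ALLOC][4-5 FREE][6-12 ALLOC][13-24 FREE]
free(b): b = 6 -> block [6-12 ALLOC]; mark free, coalesce with adjacent free neighbors -> [0-3 ALLOC][4-24 FREE]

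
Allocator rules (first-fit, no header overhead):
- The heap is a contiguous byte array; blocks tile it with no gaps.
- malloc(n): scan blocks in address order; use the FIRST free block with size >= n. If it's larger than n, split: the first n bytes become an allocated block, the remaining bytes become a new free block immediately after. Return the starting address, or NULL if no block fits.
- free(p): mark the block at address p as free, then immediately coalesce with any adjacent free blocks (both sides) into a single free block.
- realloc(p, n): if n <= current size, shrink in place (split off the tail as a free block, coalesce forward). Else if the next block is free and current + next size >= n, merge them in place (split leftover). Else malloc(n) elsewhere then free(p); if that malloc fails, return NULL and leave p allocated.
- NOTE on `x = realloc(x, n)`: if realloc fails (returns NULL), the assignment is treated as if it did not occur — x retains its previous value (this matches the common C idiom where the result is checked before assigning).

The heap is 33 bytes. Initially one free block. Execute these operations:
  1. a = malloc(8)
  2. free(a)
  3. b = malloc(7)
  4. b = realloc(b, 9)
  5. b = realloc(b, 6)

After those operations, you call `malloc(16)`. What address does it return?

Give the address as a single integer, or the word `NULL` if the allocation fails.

Op 1: a = malloc(8) -> a = 0; heap: [0-7 ALLOC][8-32 FREE]
Op 2: free(a) -> (freed a); heap: [0-32 FREE]
Op 3: b = malloc(7) -> b = 0; heap: [0-6 ALLOC][7-32 FREE]
Op 4: b = realloc(b, 9) -> b = 0; heap: [0-8 ALLOC][9-32 FREE]
Op 5: b = realloc(b, 6) -> b = 0; heap: [0-5 ALLOC][6-32 FREE]
malloc(16): first-fit scan over [0-5 ALLOC][6-32 FREE] -> 6

Answer: 6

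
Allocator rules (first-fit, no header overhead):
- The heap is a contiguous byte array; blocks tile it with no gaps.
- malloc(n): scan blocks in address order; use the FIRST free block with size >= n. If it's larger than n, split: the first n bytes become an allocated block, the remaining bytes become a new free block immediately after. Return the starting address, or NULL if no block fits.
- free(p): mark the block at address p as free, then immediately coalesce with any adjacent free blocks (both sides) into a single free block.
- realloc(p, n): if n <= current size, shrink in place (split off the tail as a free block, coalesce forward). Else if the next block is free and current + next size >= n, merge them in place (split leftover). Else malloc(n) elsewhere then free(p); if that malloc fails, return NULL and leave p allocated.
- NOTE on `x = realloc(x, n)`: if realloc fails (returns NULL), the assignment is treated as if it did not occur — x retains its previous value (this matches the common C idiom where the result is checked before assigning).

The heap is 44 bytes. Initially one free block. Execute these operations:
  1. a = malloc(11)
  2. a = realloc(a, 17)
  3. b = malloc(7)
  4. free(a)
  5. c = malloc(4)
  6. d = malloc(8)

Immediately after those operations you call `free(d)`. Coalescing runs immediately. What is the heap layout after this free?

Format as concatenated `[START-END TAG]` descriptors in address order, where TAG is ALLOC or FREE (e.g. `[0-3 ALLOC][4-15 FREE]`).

Op 1: a = malloc(11) -> a = 0; heap: [0-10 ALLOC][11-43 FREE]
Op 2: a = realloc(a, 17) -> a = 0; heap: [0-16 ALLOC][17-43 FREE]
Op 3: b = malloc(7) -> b = 17; heap: [0-16 ALLOC][17-23 ALLOC][24-43 FREE]
Op 4: free(a) -> (freed a); heap: [0-16 FREE][17-23 ALLOC][24-43 FREE]
Op 5: c = malloc(4) -> c = 0; heap: [0-3 ALLOC][4-16 FREE][17-23 ALLOC][24-43 FREE]
Op 6: d = malloc(8) -> d = 4; heap: [0-3 ALLOC][4-11 ALLOC][12-16 FREE][17-23 ALLOC][24-43 FREE]
free(d): d = 4 -> block [4-11 ALLOC]; mark free, coalesce with adjacent free neighbors -> [0-3 ALLOC][4-16 FREE][17-23 ALLOC][24-43 FREE]

Answer: [0-3 ALLOC][4-16 FREE][17-23 ALLOC][24-43 FREE]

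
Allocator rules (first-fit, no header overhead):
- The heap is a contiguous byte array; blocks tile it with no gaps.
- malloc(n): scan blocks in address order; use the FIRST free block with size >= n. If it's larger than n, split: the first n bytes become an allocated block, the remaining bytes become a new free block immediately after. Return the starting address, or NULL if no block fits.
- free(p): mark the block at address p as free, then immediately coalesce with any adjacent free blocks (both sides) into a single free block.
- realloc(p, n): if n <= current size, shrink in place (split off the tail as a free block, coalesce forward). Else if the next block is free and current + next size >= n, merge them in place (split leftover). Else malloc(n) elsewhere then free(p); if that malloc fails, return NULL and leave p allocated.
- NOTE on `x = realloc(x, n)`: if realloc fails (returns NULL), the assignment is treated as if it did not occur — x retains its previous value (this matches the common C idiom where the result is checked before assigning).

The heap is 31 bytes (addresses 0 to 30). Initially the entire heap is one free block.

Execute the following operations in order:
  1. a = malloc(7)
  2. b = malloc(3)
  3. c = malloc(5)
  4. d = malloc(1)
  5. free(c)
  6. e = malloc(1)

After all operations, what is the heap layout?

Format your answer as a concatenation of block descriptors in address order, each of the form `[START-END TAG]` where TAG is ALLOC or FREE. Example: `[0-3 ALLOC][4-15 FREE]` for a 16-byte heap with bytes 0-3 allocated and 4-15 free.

Answer: [0-6 ALLOC][7-9 ALLOC][10-10 ALLOC][11-14 FREE][15-15 ALLOC][16-30 FREE]

Derivation:
Op 1: a = malloc(7) -> a = 0; heap: [0-6 ALLOC][7-30 FREE]
Op 2: b = malloc(3) -> b = 7; heap: [0-6 ALLOC][7-9 ALLOC][10-30 FREE]
Op 3: c = malloc(5) -> c = 10; heap: [0-6 ALLOC][7-9 ALLOC][10-14 ALLOC][15-30 FREE]
Op 4: d = malloc(1) -> d = 15; heap: [0-6 ALLOC][7-9 ALLOC][10-14 ALLOC][15-15 ALLOC][16-30 FREE]
Op 5: free(c) -> (freed c); heap: [0-6 ALLOC][7-9 ALLOC][10-14 FREE][15-15 ALLOC][16-30 FREE]
Op 6: e = malloc(1) -> e = 10; heap: [0-6 ALLOC][7-9 ALLOC][10-10 ALLOC][11-14 FREE][15-15 ALLOC][16-30 FREE]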